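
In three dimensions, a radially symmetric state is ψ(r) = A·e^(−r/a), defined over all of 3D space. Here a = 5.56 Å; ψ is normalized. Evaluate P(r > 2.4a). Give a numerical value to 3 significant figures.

With dV = 4πr²dr, the probability is ∫|ψ|² dV over r > 2.4a.
The full normalization integral is A²·[π·a^3] = 1, fixing A².
In terms of u = r/a (A², 4π and the length scale all cancel between numerator and denominator), P = [∫_{2.4}^{∞} u^2·e^(-2·u) du] / [∫_{0}^{∞} u^2·e^(-2·u) du].
An antiderivative of u^2·e^(-2·u) is -(2·u^2 + 2·u + 1)·e^(-2·u)/4; evaluating from 2.4 to ∞ gives 433·e^(-24/5)/100, while the full integral is 1/4.
This evaluates to P = 0.1425.

P ≈ 0.143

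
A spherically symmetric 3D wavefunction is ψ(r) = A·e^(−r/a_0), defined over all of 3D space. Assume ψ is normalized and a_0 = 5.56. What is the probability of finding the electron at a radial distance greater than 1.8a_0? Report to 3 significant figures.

With dV = 4πr²dr, the probability is ∫|ψ|² dV over r > 1.8a_0.
Normalization gives A² = 1/(π·a_0^3).
In terms of u = r/a_0 (A², 4π and the length scale all cancel between numerator and denominator), P = [∫_{1.8}^{∞} u^2·e^(-2·u) du] / [∫_{0}^{∞} u^2·e^(-2·u) du].
Using ∫ u^2·e^(-2·u) du = -(2·u^2 + 2·u + 1)·e^(-2·u)/4, the numerator is 277·e^(-18/5)/100 and the denominator is 1/4.
Taking the ratio yields P = 0.3027.

P ≈ 0.303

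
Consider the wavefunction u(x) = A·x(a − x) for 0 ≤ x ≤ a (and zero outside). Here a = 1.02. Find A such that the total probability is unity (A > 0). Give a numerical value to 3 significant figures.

We need A² ∫|f|² dx = 1, taking the integral from 0 to a.
Expanding the polynomial and integrating term by term, with u = A·x(a − x), the integral evaluates to A²·[a^5/30].
Setting this equal to 1 gives A² = 1/(a^5/30).
With a = 1.02: A² = 27.17 and A = 5.213.

A ≈ 5.21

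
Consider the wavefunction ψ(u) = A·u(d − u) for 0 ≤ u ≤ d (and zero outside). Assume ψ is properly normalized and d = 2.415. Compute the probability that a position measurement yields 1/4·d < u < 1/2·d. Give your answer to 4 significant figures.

|ψ|² is the probability density, so P = ∫_{1/4·d}^{1/2·d} |ψ|² du.
With A² fixed by ∫|ψ|² = 1, i.e. A² = (d^5/30)^(−1), substitute and integrate.
In terms of t = u/d (A² and the length scale cancel between numerator and denominator), P = [∫_{1/4}^{1/2} t^2·(1 - t)^2 dt] / [∫_{0}^{1} t^2·(1 - t)^2 dt].
With ∫ t^2·(1 - t)^2 dt = t^3·(6·t^2 - 15·t + 10)/30 + C, the region integral is ≈ 0.0132161 and the full one is 1/30.
Taking the ratio, P = 203/512.

P ≈ 0.3965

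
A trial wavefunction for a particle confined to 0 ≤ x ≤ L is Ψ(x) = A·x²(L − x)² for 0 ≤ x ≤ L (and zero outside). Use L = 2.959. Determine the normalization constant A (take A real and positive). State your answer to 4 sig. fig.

A ≈ 0.1903

Normalization requires ∫|Ψ|² dx = 1, integrated from 0 to L.
∫|Ψ|² dx = A²·(L^9/630).
Setting this equal to 1 gives A² = 1/(L^9/630).
With L = 2.959: A² = 0.036227 and A = 0.19033.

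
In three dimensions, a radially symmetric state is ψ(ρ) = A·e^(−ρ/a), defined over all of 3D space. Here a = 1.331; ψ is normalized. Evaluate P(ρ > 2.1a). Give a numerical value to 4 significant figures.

P ≈ 0.2102

With dV = 4πρ²dρ, the probability is ∫|ψ|² dV over ρ > 2.1a.
A² is fixed by ∫₀^∞ 4πρ²|ψ|² dρ = 1, i.e. A² = (π·a^3)^(−1).
Let u = ρ/a; then A², 4π and the length scale all cancel, so P = ∫_{2.1}^{∞} u^2·e^(-2·u) du ÷ ∫_{0}^{∞} u^2·e^(-2·u) du.
Using ∫ u^2·e^(-2·u) du = -(2·u^2 + 2·u + 1)·e^(-2·u)/4, the numerator is 701·e^(-21/5)/200 and the denominator is 1/4.
Taking the ratio yields P = 0.21024.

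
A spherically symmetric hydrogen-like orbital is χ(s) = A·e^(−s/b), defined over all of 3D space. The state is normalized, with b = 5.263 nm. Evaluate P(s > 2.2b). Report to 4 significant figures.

With dV = 4πs²ds, the probability is ∫|χ|² dV over s > 2.2b.
Normalization gives A² = 1/(π·b^3).
In terms of u = s/b (A², 4π and the length scale all cancel between numerator and denominator), P = [∫_{2.2}^{∞} u^2·e^(-2·u) du] / [∫_{0}^{∞} u^2·e^(-2·u) du].
Using ∫ u^2·e^(-2·u) du = -(2·u^2 + 2·u + 1)·e^(-2·u)/4, the numerator is 377·e^(-22/5)/100 and the denominator is 1/4.
The region integral divided by the full integral gives P = 0.18514.

P ≈ 0.1851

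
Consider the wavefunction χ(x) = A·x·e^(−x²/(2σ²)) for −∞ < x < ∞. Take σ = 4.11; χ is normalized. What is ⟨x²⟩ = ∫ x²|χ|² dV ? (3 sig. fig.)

The expectation value is the |χ|²-weighted average of x^2: ∫ x^2|χ|² dx.
Since the A² factors cancel between numerator and denominator, ⟨x²⟩ = 3·σ^2/2.
Putting σ = 4.11 gives 25.34.

⟨x^2⟩ ≈ 25.3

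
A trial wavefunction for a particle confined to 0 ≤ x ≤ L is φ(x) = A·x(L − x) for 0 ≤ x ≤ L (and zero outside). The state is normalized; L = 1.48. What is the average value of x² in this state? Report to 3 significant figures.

By definition ⟨x²⟩ = ∫ x^2 |φ(x)|² dx.
Expanding the polynomial and integrating term by term, evaluating both integrals, ⟨x²⟩ = 2·L^2/7.
With L = 1.48, ⟨x^2⟩ = 0.6258.

⟨x^2⟩ ≈ 0.626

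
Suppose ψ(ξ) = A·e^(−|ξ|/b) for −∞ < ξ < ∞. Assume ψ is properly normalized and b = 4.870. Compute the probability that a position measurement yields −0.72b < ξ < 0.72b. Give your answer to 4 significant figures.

The probability is P = ∫ |ψ|² dξ over [−0.72b, 0.72b].
With A² fixed by ∫|ψ|² = 1, i.e. A² = (b)^(−1), substitute and integrate.
By symmetry take twice the ξ ≥ 0 contribution in numerator and denominator; the 2's cancel. Substituting u = ξ/b, A² and the length scale cancel in the ratio: P = ∫_{0}^{0.72} e^(-2·u) du / ∫_{0}^{∞} e^(-2·u) du.
With ∫ e^(-2·u) du = -e^(-2·u)/2 + C, the region integral is 1/2 - e^(-36/25)/2 and the full one is 1/2.
This works out to P = 0.76307.

P ≈ 0.7631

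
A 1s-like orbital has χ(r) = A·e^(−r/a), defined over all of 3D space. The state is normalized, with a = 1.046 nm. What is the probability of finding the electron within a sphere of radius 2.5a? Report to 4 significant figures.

With dV = 4πr²dr, the probability is ∫|χ|² dV over r ≤ 2.5a.
A² is fixed by ∫₀^∞ 4πr²|χ|² dr = 1, i.e. A² = (π·a^3)^(−1).
Let u = r/a; then A², 4π and the length scale all cancel, so P = ∫_{0}^{2.5} u^2·e^(-2·u) du ÷ ∫_{0}^{∞} u^2·e^(-2·u) du.
With ∫ u^2·e^(-2·u) du = -(2·u^2 + 2·u + 1)·e^(-2·u)/4 + C, the region integral is 1/4 - 37·e^(-5)/8 and the full one is 1/4.
The region integral divided by the full integral gives P = 0.87535.

P ≈ 0.8753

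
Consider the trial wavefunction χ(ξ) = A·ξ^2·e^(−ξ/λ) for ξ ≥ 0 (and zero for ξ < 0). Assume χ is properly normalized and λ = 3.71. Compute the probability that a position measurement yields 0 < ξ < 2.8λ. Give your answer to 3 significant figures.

|χ|² is the probability density, so P = ∫_{0}^{2.8λ} |χ|² dξ.
With A² fixed by ∫|χ|² = 1, i.e. A² = (3·λ^5/4)^(−1), substitute and integrate.
In terms of u = ξ/λ (A² and the length scale cancel between numerator and denominator), P = [∫_{0}^{2.8} u^4·e^(-2·u) du] / [∫_{0}^{∞} u^4·e^(-2·u) du].
Using ∫ u^4·e^(-2·u) du = -(u^4/2 + u^3 + 3·u^2/2 + 3·u/2 + 3/4)·e^(-2·u), the numerator is ≈ 0.49339 and the denominator is 3/4.
The result is P = 0.6578.

P ≈ 0.658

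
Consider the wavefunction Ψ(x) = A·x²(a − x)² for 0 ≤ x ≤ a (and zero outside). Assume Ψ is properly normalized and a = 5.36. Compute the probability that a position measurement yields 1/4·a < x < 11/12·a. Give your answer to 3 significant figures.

P ≈ 0.951

P = ∫_{1/4·a}^{11/12·a} |Ψ(x)|² dx.
The normalization integral ∫|Ψ|²dx over the whole domain equals a^9/630·A², and A² cancels in the ratio.
In terms of u = x/a (A² and the length scale cancel between numerator and denominator), P = [∫_{1/4}^{11/12} u^4·(1 - u)^4 du] / [∫_{0}^{1} u^4·(1 - u)^4 du].
With ∫ u^4·(1 - u)^4 du = u^5·(70·u^4 - 315·u^3 + 540·u^2 - 420·u + 126)/630 + C, the region integral is ≈ 0.0015090 and the full one is 1/630.
Taking the ratio, P = 0.9507.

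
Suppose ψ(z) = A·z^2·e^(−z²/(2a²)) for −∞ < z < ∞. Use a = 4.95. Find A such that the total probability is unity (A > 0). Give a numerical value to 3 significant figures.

A ≈ 0.0159

The normalization condition is ∫|ψ|² dz = 1 from −∞ to ∞.
Differentiating ∫e^(−αz²) dz = √(π/α) under α to get the higher moments, ∫|ψ|² dz = A²·(3·√(π)·a^5/4).
Hence A² = 1/[3·√(π)·a^5/4].
With a = 4.95: A² = 0.0002531 and A = 0.01591.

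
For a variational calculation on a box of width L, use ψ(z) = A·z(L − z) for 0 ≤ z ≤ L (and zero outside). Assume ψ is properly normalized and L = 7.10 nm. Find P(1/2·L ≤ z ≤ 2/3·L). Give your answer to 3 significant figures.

|ψ|² is the probability density, so P = ∫_{1/2·L}^{2/3·L} |ψ|² dz.
The normalization integral ∫|ψ|²dz over the whole domain equals L^5/30·A², and A² cancels in the ratio.
In terms of u = z/L (A² and the length scale cancel between numerator and denominator), P = [∫_{1/2}^{2/3} u^2·(1 - u)^2 du] / [∫_{0}^{1} u^2·(1 - u)^2 du].
An antiderivative of u^2·(1 - u)^2 is u^3·(6·u^2 - 15·u + 10)/30; evaluating from 1/2 to 2/3 gives 47/4860, while the full integral is 1/30.
Taking the ratio, P = 47/162.

P ≈ 0.290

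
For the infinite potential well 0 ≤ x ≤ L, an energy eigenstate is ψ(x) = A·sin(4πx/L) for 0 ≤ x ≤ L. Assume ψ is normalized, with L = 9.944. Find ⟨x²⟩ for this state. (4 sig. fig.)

⟨x²⟩ = ∫ x^2 |ψ|² dx over the full domain.
With ∫₀^L sin²(nπx/L) dx = L/2, the ratio of the moment integral to the normalization integral gives ⟨x²⟩ = -L^2/(32·π^2) + L^2/3.
Putting L = 9.944 gives 32.648.

⟨x^2⟩ ≈ 32.65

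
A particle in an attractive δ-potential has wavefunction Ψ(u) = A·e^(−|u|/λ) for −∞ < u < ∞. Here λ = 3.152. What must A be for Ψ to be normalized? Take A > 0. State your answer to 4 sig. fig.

A ≈ 0.5633

The normalization condition is ∫|Ψ|² du = 1 from −∞ to ∞.
Carrying out the integral gives A² · λ.
Hence A² = 1/[λ].
Plugging in λ = 3.152 yields A = 0.56326.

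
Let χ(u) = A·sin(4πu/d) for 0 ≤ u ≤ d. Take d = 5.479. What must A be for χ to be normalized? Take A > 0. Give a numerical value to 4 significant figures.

Normalization requires ∫|χ|² du = 1, integrated from 0 to d.
With ∫₀^d sin²(nπu/d) du = d/2, ∫|χ|² du = A²·(d/2).
Substituting d = 5.479 gives A² = 0.36503, so A = 0.60418.

A ≈ 0.6042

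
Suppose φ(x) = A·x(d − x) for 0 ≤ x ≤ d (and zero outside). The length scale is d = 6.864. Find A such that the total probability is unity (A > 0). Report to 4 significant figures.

A ≈ 0.04437

Require ∫ |φ|² dx = 1 over the whole domain.
Expanding the polynomial and integrating term by term, carrying out the integral gives A² · d^5/30.
Setting this equal to 1 gives A² = 1/(d^5/30).
With d = 6.864: A² = 0.0019690 and A = 0.044373.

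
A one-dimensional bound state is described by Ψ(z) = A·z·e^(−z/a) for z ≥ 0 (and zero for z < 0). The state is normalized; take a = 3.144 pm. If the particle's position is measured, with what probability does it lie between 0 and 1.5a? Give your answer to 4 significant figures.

P ≈ 0.5768

The probability is P = ∫ |Ψ|² dz over [0, 1.5a].
The normalization integral ∫|Ψ|²dz over the whole domain equals a^3/4·A², and A² cancels in the ratio.
In terms of u = z/a (A² and the length scale cancel between numerator and denominator), P = [∫_{0}^{1.5} u^2·e^(-2·u) du] / [∫_{0}^{∞} u^2·e^(-2·u) du].
Using ∫ u^2·e^(-2·u) du = -(2·u^2 + 2·u + 1)·e^(-2·u)/4, the numerator is 1/4 - 17·e^(-3)/8 and the denominator is 1/4.
The result is P = 0.57681.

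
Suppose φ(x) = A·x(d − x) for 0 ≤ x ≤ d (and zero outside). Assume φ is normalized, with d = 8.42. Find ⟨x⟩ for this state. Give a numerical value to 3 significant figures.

⟨x⟩ ≈ 4.21

The expectation value is the |φ|²-weighted average of x: ∫ x|φ|² dx.
Expanding the polynomial and integrating term by term, the ratio of the moment integral to the normalization integral gives ⟨x⟩ = d/2.
With d = 8.42, ⟨x⟩ = 4.210.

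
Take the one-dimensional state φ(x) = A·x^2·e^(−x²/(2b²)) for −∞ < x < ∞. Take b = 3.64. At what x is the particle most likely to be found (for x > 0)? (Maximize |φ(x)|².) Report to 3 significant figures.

x ≈ 5.15

Set d/dx [|φ(x)|²] = 0 and solve for x > 0.
Solving yields x = √(2)·b.
With b = 3.64, the value of x > 0 at which the probability density is greatest is 5.148.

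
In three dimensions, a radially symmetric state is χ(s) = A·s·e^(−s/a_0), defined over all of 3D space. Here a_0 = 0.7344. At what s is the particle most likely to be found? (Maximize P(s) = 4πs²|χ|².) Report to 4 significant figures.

s ≈ 1.469

The maximum of P(s) = 4πs²|χ|² occurs where its derivative vanishes.
This gives s = 2·a_0.
With a_0 = 0.7344, the most probable radial distance is 1.4688.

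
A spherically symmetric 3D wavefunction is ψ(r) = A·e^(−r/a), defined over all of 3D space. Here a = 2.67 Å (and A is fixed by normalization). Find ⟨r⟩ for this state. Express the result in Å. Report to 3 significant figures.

⟨r⟩ = ∫ r |ψ|² 4πr² dr over the full domain.
Using ∫₀^∞ rⁿ e^(−αr) dr = n!/αⁿ⁺¹, the ratio of the moment integral to the normalization integral gives ⟨r⟩ = 3·a/2.
Putting a = 2.67 gives 4.005.

⟨r⟩ ≈ 4.01 Å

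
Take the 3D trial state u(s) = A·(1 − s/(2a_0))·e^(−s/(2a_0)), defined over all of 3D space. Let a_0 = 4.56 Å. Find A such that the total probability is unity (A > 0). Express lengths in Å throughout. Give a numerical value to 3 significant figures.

A ≈ 0.0205 Å^(-3/2)

Require ∫ |u|² 4πs² ds = 1 over the whole domain.
In 3D with spherical symmetry the volume element is 4πs² ds.
∫|u|² 4πs² ds = A²·(8·π·a_0^3).
With a_0 = 4.56: A² = 0.0004196 and A = 0.02048.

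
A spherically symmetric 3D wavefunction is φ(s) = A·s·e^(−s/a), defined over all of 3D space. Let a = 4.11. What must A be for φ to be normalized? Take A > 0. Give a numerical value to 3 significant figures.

We need A² ∫|f|² 4πs² ds = 1, taking the integral from 0 to ∞.
(Spherical symmetry: dV = 4πs² ds.)
Recall ∫₀^∞ s^m e^(−s/β) ds = m!·β^(m+1), carrying out the integral gives A² · 3·π·a^5.
Setting this equal to 1 gives A² = 1/(3·π·a^5).
Substituting a = 4.11 gives A² = 0.00009047, so A = 0.009512.

A ≈ 0.00951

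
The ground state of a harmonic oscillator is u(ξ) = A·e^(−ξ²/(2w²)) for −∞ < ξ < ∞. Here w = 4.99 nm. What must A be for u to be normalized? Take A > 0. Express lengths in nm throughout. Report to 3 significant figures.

A ≈ 0.336 nm^(-1/2)

Normalization requires ∫|u|² dξ = 1, integrated from −∞ to ∞.
∫|u|² dξ = A²·(√(π)·w).
Plugging in w = 4.99 yields A = 0.3362.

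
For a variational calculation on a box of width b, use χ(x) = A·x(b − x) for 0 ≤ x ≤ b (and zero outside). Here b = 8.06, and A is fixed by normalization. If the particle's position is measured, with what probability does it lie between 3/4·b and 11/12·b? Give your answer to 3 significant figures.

The probability is P = ∫ |χ|² dx over [3/4·b, 11/12·b].
The normalization integral ∫|χ|²dx over the whole domain equals b^5/30·A², and A² cancels in the ratio.
Substituting u = x/b, A² and the length scale cancel in the ratio: P = ∫_{3/4}^{11/12} u^2·(1 - u)^2 du / ∫_{0}^{1} u^2·(1 - u)^2 du.
With ∫ u^2·(1 - u)^2 du = u^3·(6·u^2 - 15·u + 10)/30 + C, the region integral is ≈ 0.0032809 and the full one is 1/30.
The result is P = 0.09843.

P ≈ 0.0984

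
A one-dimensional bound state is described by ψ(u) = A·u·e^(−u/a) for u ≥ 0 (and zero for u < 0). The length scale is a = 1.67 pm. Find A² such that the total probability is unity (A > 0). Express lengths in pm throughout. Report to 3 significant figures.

We need A² ∫|f|² du = 1, taking the integral from 0 to ∞.
The integral (without the A² prefactor) comes out to a^3/4.
Setting this equal to 1 gives A² = 1/(a^3/4).
With a = 1.67: A² = 0.8588 and A = 0.9267.

A^2 ≈ 0.859 pm^(-3)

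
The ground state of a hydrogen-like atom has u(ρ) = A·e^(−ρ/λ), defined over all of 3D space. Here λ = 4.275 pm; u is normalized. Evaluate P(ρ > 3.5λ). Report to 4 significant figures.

P ≈ 0.02964

With dV = 4πρ²dρ, the probability is ∫|u|² dV over ρ > 3.5λ.
The full normalization integral is A²·[π·λ^3] = 1, fixing A².
Let t = ρ/λ; then A², 4π and the length scale all cancel, so P = ∫_{3.5}^{∞} t^2·e^(-2·t) dt ÷ ∫_{0}^{∞} t^2·e^(-2·t) dt.
An antiderivative of t^2·e^(-2·t) is -(2·t^2 + 2·t + 1)·e^(-2·t)/4; evaluating from 3.5 to ∞ gives 65·e^(-7)/8, while the full integral is 1/4.
Taking the ratio yields P = 0.029636.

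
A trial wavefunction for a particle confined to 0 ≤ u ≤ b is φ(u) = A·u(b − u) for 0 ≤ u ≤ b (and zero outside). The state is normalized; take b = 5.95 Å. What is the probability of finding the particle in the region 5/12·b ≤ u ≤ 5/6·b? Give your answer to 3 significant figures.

P ≈ 0.618

The probability is P = ∫ |φ|² du over [5/12·b, 5/6·b].
With A² fixed by ∫|φ|² = 1, i.e. A² = (b^5/30)^(−1), substitute and integrate.
Let t = u/b; then A² and the length scale cancel, so P = ∫_{5/12}^{5/6} t^2·(1 - t)^2 dt ÷ ∫_{0}^{1} t^2·(1 - t)^2 dt.
An antiderivative of t^2·(1 - t)^2 is t^3·(6·t^2 - 15·t + 10)/30; evaluating from 5/12 to 5/6 gives ≈ 0.020596, while the full integral is 1/30.
Evaluating gives P = 0.6179.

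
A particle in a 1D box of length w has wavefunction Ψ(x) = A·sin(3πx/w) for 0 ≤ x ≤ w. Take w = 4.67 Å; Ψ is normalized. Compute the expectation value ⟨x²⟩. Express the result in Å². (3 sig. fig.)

The expectation value is the |Ψ|²-weighted average of x^2: ∫ x^2|Ψ|² dx.
Evaluating both integrals, ⟨x²⟩ = -w^2/(18·π^2) + w^2/3.
Putting w = 4.67 gives 7.147.

⟨x^2⟩ ≈ 7.15 Å^2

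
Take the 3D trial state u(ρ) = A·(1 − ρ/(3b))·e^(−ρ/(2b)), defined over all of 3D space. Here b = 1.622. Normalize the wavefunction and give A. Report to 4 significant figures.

A ≈ 0.1672

The normalization condition is ∫|u|² 4πρ² dρ = 1 from 0 to ∞.
The angular integral contributes 4π, leaving ∫₀^∞ ρ²|u|² dρ.
With ∫₀^∞ ρ^4 e^(−αρ) dρ = 4!/α^5, carrying out the integral gives A² · 8·π·b^3/3.
With b = 1.622: A² = 0.027972 and A = 0.16725.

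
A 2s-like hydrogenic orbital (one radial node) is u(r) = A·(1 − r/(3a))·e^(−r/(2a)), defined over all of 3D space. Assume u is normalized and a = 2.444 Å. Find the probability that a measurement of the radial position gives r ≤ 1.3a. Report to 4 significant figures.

P ≈ 0.2127

P = ∫ |u|² 4πr² dr over r ≤ 1.3a.
A² is fixed by ∫₀^∞ 4πr²|u|² dr = 1, i.e. A² = (8·π·a^3/3)^(−1).
Substituting t = r/a, A², 4π and the length scale all cancel in the ratio: P = ∫_{0}^{1.3} t^2·(1 - t/3)^2·e^(-t) dt / ∫_{0}^{∞} t^2·(1 - t/3)^2·e^(-t) dt.
An antiderivative of t^2·(1 - t/3)^2·e^(-t) is (-t^4 + 2·t^3 - 3·t^2 - 6·t - 6)·e^(-t)/9; evaluating from 0 to 1.3 gives ≈ 0.141828, while the full integral is 2/3.
The region integral divided by the full integral gives P = 0.21274.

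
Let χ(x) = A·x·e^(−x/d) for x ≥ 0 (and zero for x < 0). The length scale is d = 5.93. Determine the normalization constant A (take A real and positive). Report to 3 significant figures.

The normalization condition is ∫|χ|² dx = 1 from 0 to ∞.
Using ∫₀^∞ xⁿ e^(−αx) dx = n!/αⁿ⁺¹, with χ = A·x·e^(−x/d), the integral evaluates to A²·[d^3/4].
With d = 5.93: A² = 0.01918 and A = 0.1385.

A ≈ 0.138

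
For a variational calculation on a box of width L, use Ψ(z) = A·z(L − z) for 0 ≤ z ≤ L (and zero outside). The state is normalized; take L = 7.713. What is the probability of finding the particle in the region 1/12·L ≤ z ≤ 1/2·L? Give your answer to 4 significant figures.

P ≈ 0.4949

P = ∫_{1/12·L}^{1/2·L} |Ψ(z)|² dz.
The normalization integral ∫|Ψ|²dz over the whole domain equals L^5/30·A², and A² cancels in the ratio.
Substituting u = z/L, A² and the length scale cancel in the ratio: P = ∫_{1/12}^{1/2} u^2·(1 - u)^2 du / ∫_{0}^{1} u^2·(1 - u)^2 du.
With ∫ u^2·(1 - u)^2 du = u^3·(6·u^2 - 15·u + 10)/30 + C, the region integral is ≈ 0.0164971 and the full one is 1/30.
Evaluating gives P = 0.49491.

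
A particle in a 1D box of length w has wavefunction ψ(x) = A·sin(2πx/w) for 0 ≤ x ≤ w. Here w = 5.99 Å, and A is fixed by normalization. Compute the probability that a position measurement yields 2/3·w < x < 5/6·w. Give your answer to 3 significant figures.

P = ∫_{2/3·w}^{5/6·w} |ψ(x)|² dx.
The normalization integral ∫|ψ|²dx over the whole domain equals w/2·A², and A² cancels in the ratio.
Substituting u = x/w, A² and the length scale cancel in the ratio: P = ∫_{2/3}^{5/6} sin(2·π·u)^2 du / ∫_{0}^{1} sin(2·π·u)^2 du.
An antiderivative of sin(2·π·u)^2 is u/2 - sin(4·π·u)/(8·π); evaluating from 2/3 to 5/6 gives √(3)/(8·π) + 1/12, while the full integral is 1/2.
Taking the ratio, P = (√(3)/4 + π/6)/π.

P ≈ 0.304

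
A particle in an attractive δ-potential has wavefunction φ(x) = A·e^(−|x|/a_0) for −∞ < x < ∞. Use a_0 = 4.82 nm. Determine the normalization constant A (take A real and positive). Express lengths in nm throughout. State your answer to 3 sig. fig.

A ≈ 0.455 nm^(-1/2)

Require ∫ |φ|² dx = 1 over the whole domain.
With ∫₀^∞ x^0 e^(−αx) dx = 0!/α^1, ∫|φ|² dx = A²·(a_0).
Hence A² = 1/[a_0].
Substituting a_0 = 4.82 gives A² = 0.2075, so A = 0.4555.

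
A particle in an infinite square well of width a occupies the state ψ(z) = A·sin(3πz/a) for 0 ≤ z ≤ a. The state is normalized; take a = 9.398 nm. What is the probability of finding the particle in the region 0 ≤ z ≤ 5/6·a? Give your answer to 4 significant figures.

P = ∫_{0}^{5/6·a} |ψ(z)|² dz.
With A² fixed by ∫|ψ|² = 1, i.e. A² = (a/2)^(−1), substitute and integrate.
In terms of u = z/a (A² and the length scale cancel between numerator and denominator), P = [∫_{0}^{5/6} sin(3·π·u)^2 du] / [∫_{0}^{1} sin(3·π·u)^2 du].
An antiderivative of sin(3·π·u)^2 is u/2 - sin(6·π·u)/(12·π); evaluating from 0 to 5/6 gives 5/12, while the full integral is 1/2.
Taking the ratio, P = 5/6.

P ≈ 0.8333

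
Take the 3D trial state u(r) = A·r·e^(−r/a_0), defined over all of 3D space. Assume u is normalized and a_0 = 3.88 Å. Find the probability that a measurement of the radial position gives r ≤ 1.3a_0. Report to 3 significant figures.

P ≈ 0.123

P = ∫ |u|² 4πr² dr over r ≤ 1.3a_0.
The full normalization integral is A²·[3·π·a_0^5] = 1, fixing A².
Let t = r/a_0; then A², 4π and the length scale all cancel, so P = ∫_{0}^{1.3} t^4·e^(-2·t) dt ÷ ∫_{0}^{∞} t^4·e^(-2·t) dt.
An antiderivative of t^4·e^(-2·t) is -(t^4/2 + t^3 + 3·t^2/2 + 3·t/2 + 3/4)·e^(-2·t); evaluating from 0 to 1.3 gives ≈ 0.091932, while the full integral is 3/4.
Taking the ratio yields P = 0.1226.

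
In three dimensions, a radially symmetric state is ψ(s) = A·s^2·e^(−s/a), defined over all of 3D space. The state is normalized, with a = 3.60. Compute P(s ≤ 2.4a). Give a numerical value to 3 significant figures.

Integrate the radial probability density 4πs²|ψ|² over s ≤ 2.4a.
A² is fixed by ∫₀^∞ 4πs²|ψ|² ds = 1, i.e. A² = (45·π·a^7/2)^(−1).
In terms of u = s/a (A², 4π and the length scale all cancel between numerator and denominator), P = [∫_{0}^{2.4} u^6·e^(-2·u) du] / [∫_{0}^{∞} u^6·e^(-2·u) du].
Using ∫ u^6·e^(-2·u) du = -(4·u^6 + 12·u^5 + 30·u^4 + 60·u^3 + 90·u^2 + 90·u + 45)·e^(-2·u)/8, the numerator is ≈ 1.1767 and the denominator is 45/8.
This evaluates to P = 0.2092.

P ≈ 0.209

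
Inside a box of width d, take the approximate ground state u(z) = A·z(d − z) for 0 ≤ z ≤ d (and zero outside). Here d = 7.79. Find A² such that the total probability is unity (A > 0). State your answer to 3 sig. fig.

A^2 ≈ 0.00105

The normalization condition is ∫|u|² dz = 1 from 0 to d.
Expanding the polynomial and integrating term by term, the integral (without the A² prefactor) comes out to d^5/30.
So A² = (d^5/30)^(−1).
Substituting d = 7.79 gives A² = 0.001046, so A = 0.03234.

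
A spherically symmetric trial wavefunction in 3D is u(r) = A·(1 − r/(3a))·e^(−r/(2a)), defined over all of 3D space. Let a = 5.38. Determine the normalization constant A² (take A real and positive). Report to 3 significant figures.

The normalization condition is ∫|u|² 4πr² dr = 1 from 0 to ∞.
The angular integral contributes 4π, leaving ∫₀^∞ r²|u|² dr.
∫|u|² 4πr² dr = A²·(8·π·a^3/3).
Setting this equal to 1 gives A² = 1/(8·π·a^3/3).
With a = 5.38: A² = 0.0007665 and A = 0.02769.

A^2 ≈ 0.000767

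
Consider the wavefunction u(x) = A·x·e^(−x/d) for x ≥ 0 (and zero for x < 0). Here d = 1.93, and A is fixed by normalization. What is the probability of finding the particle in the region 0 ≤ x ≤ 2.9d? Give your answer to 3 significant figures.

P ≈ 0.928

P = ∫_{0}^{2.9d} |u(x)|² dx.
With A² fixed by ∫|u|² = 1, i.e. A² = (d^3/4)^(−1), substitute and integrate.
In terms of t = x/d (A² and the length scale cancel between numerator and denominator), P = [∫_{0}^{2.9} t^2·e^(-2·t) dt] / [∫_{0}^{∞} t^2·e^(-2·t) dt].
Using ∫ t^2·e^(-2·t) dt = -(2·t^2 + 2·t + 1)·e^(-2·t)/4, the numerator is 1/4 - 1181·e^(-29/5)/200 and the denominator is 1/4.
Evaluating gives P = 0.9285.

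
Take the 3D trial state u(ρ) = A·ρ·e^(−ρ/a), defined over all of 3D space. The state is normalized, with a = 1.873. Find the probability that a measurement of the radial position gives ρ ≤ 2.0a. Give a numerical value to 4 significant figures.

P ≈ 0.3712

P = ∫ |u|² 4πρ² dρ over ρ ≤ 2.0a.
The full normalization integral is A²·[3·π·a^5] = 1, fixing A².
In terms of t = ρ/a (A², 4π and the length scale all cancel between numerator and denominator), P = [∫_{0}^{2.0} t^4·e^(-2·t) dt] / [∫_{0}^{∞} t^4·e^(-2·t) dt].
An antiderivative of t^4·e^(-2·t) is -(t^4/2 + t^3 + 3·t^2/2 + 3·t/2 + 3/4)·e^(-2·t); evaluating from 0 to 2.0 gives 3/4 - 103·e^(-4)/4, while the full integral is 3/4.
This evaluates to P = 0.37116.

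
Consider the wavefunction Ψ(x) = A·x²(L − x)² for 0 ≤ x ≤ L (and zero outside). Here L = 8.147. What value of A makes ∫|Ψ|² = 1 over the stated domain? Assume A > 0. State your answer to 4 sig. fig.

A ≈ 0.001996

Require ∫ |Ψ|² dx = 1 over the whole domain.
Expanding the polynomial and integrating term by term, with Ψ = A·x²(L − x)², the integral evaluates to A²·[L^9/630].
Setting this equal to 1 gives A² = 1/(L^9/630).
Plugging in L = 8.147 yields A = 0.0019961.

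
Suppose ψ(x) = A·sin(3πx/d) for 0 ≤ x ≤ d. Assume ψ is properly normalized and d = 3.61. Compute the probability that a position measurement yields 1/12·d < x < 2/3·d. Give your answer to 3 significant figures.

P ≈ 0.636

|ψ|² is the probability density, so P = ∫_{1/12·d}^{2/3·d} |ψ|² dx.
The normalization integral ∫|ψ|²dx over the whole domain equals d/2·A², and A² cancels in the ratio.
Substituting u = x/d, A² and the length scale cancel in the ratio: P = ∫_{1/12}^{2/3} sin(3·π·u)^2 du / ∫_{0}^{1} sin(3·π·u)^2 du.
An antiderivative of sin(3·π·u)^2 is u/2 - sin(6·π·u)/(12·π); evaluating from 1/12 to 2/3 gives 1/(12·π) + 7/24, while the full integral is 1/2.
Evaluating gives P = (2 + 7·π)/(12·π).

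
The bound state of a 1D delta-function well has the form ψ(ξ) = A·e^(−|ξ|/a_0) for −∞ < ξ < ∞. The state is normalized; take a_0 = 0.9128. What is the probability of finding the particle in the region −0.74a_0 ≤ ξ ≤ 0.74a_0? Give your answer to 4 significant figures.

P ≈ 0.7724

|ψ|² is the probability density, so P = ∫_{−0.74a_0}^{0.74a_0} |ψ|² dξ.
The normalization integral ∫|ψ|²dξ over the whole domain equals a_0·A², and A² cancels in the ratio.
Both integrals are even about ξ = 0, so only the ξ ≥ 0 halves are needed (the factors of 2 cancel). In terms of u = ξ/a_0 (A² and the length scale cancel between numerator and denominator), P = [∫_{0}^{0.74} e^(-2·u) du] / [∫_{0}^{∞} e^(-2·u) du].
With ∫ e^(-2·u) du = -e^(-2·u)/2 + C, the region integral is 1/2 - e^(-37/25)/2 and the full one is 1/2.
Taking the ratio, P = 0.77236.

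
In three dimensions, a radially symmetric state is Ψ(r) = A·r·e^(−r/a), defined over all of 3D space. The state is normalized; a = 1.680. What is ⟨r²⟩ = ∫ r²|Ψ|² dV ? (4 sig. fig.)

The expectation value is the |Ψ|²-weighted average of r^2: ∫ r^2|Ψ|² 4πr² dr.
With ∫₀^∞ r^6 e^(−αr) dr = 6!/α^7, evaluating both integrals, ⟨r²⟩ = 15·a^2/2.
Putting a = 1.680 gives 21.168.

⟨r^2⟩ ≈ 21.17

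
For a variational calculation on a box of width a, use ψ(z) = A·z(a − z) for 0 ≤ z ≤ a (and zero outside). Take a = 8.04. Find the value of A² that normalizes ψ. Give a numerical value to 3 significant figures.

A^2 ≈ 0.000893

Normalization requires ∫|ψ|² dz = 1, integrated from 0 to a.
∫|ψ|² dz = A²·(a^5/30).
Setting this equal to 1 gives A² = 1/(a^5/30).
With a = 8.04: A² = 0.0008930 and A = 0.02988.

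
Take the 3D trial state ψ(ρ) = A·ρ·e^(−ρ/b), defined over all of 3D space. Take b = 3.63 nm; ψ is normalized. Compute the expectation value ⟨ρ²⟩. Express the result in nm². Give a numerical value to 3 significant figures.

⟨ρ^2⟩ ≈ 98.8 nm^2

By definition ⟨ρ²⟩ = ∫ ρ^2 |ψ(ρ)|² 4πρ² dρ.
Using ∫₀^∞ ρⁿ e^(−αρ) dρ = n!/αⁿ⁺¹, evaluating both integrals, ⟨ρ²⟩ = 15·b^2/2.
With b = 3.63, ⟨ρ^2⟩ = 98.83.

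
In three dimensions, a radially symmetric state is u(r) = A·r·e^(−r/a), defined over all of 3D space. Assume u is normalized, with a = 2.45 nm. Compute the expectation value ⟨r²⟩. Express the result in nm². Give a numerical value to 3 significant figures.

⟨r²⟩ = ∫ r^2 |u|² 4πr² dr over the full domain.
Evaluating both integrals, ⟨r²⟩ = 15·a^2/2.
Putting a = 2.45 gives 45.02.

⟨r^2⟩ ≈ 45.0 nm^2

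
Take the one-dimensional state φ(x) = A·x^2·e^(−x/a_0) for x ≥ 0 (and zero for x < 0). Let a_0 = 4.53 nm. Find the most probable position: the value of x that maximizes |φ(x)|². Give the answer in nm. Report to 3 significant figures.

x ≈ 9.06 nm

The maximum of |φ(x)|² occurs where its derivative vanishes.
Solving yields x = 2·a_0.
With a_0 = 4.53, the most probable position is 9.060 nm.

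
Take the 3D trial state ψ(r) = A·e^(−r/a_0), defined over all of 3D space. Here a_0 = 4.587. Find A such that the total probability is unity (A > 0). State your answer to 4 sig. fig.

A ≈ 0.05743

We need A² ∫|f|² 4πr² dr = 1, taking the integral from 0 to ∞.
In 3D with spherical symmetry the volume element is 4πr² dr.
Using ∫₀^∞ rⁿ e^(−αr) dr = n!/αⁿ⁺¹, ∫|ψ|² 4πr² dr = A²·(π·a_0^3).
Substituting a_0 = 4.587 gives A² = 0.0032981, so A = 0.057429.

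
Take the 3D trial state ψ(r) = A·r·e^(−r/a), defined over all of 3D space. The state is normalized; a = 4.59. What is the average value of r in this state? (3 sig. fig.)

⟨r⟩ ≈ 11.5

By definition ⟨r⟩ = ∫ r |ψ(r)|² 4πr² dr.
The ratio of the moment integral to the normalization integral gives ⟨r⟩ = 5·a/2.
Putting a = 4.59 gives 11.48.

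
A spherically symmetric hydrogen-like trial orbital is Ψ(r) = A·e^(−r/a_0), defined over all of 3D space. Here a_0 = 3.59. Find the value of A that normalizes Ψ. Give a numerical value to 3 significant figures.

We need A² ∫|f|² 4πr² dr = 1, taking the integral from 0 to ∞.
The angular integral contributes 4π, leaving ∫₀^∞ r²|Ψ|² dr.
With ∫₀^∞ r^2 e^(−αr) dr = 2!/α^3, the integral (without the A² prefactor) comes out to π·a_0^3.
So A² = (π·a_0^3)^(−1).
Substituting a_0 = 3.59 gives A² = 0.006880, so A = 0.08294.

A ≈ 0.0829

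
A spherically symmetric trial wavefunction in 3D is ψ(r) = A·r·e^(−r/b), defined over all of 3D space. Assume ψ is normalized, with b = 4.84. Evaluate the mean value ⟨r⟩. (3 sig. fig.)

By definition ⟨r⟩ = ∫ r |ψ(r)|² 4πr² dr.
With ∫₀^∞ r^5 e^(−αr) dr = 5!/α^6, the ratio of the moment integral to the normalization integral gives ⟨r⟩ = 5·b/2.
With b = 4.84, ⟨r⟩ = 12.10.

⟨r⟩ ≈ 12.1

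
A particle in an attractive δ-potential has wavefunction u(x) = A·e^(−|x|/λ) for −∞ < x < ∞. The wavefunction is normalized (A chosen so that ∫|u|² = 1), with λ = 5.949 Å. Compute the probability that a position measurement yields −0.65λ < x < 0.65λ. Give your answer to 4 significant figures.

|u|² is the probability density, so P = ∫_{−0.65λ}^{0.65λ} |u|² dx.
Since A² = 1/(λ), this is the region integral divided by the full normalization integral.
By symmetry take twice the x ≥ 0 contribution in numerator and denominator; the 2's cancel. Let t = x/λ; then A² and the length scale cancel, so P = ∫_{0}^{0.65} e^(-2·t) dt ÷ ∫_{0}^{∞} e^(-2·t) dt.
An antiderivative of e^(-2·t) is -e^(-2·t)/2; evaluating from 0 to 0.65 gives 1/2 - e^(-13/10)/2, while the full integral is 1/2.
The result is P = 0.72747.

P ≈ 0.7275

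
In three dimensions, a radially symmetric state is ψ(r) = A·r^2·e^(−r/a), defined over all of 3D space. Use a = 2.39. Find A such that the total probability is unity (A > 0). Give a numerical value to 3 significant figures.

Normalization requires ∫|ψ|² 4πr² dr = 1, integrated from 0 to ∞.
With ψ = A·r^2·e^(−r/a), the integral evaluates to A²·[45·π·a^7/2].
Setting this equal to 1 gives A² = 1/(45·π·a^7/2).
Substituting a = 2.39 gives A² = 0.00003176, so A = 0.005636.

A ≈ 0.00564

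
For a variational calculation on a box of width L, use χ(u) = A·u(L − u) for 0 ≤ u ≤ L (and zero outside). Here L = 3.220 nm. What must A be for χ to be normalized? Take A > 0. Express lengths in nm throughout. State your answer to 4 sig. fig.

We need A² ∫|f|² du = 1, taking the integral from 0 to L.
∫|χ|² du = A²·(L^5/30).
Setting this equal to 1 gives A² = 1/(L^5/30).
With L = 3.220: A² = 0.086665 and A = 0.29439.

A ≈ 0.2944 nm^(-5/2)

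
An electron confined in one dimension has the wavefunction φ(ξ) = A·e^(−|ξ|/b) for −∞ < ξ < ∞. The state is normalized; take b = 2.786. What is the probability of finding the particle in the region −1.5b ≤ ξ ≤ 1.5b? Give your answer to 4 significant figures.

P ≈ 0.9502

The probability is P = ∫ |φ|² dξ over [−1.5b, 1.5b].
The normalization integral ∫|φ|²dξ over the whole domain equals b·A², and A² cancels in the ratio.
By symmetry take twice the ξ ≥ 0 contribution in numerator and denominator; the 2's cancel. Substituting u = ξ/b, A² and the length scale cancel in the ratio: P = ∫_{0}^{1.5} e^(-2·u) du / ∫_{0}^{∞} e^(-2·u) du.
With ∫ e^(-2·u) du = -e^(-2·u)/2 + C, the region integral is 1/2 - e^(-3)/2 and the full one is 1/2.
This works out to P = 0.95021.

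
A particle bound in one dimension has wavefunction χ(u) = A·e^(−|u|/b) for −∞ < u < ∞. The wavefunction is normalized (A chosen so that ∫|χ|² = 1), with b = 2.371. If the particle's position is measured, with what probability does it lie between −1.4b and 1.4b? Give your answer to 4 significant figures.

|χ|² is the probability density, so P = ∫_{−1.4b}^{1.4b} |χ|² du.
With A² fixed by ∫|χ|² = 1, i.e. A² = (b)^(−1), substitute and integrate.
By symmetry take twice the u ≥ 0 contribution in numerator and denominator; the 2's cancel. In terms of t = u/b (A² and the length scale cancel between numerator and denominator), P = [∫_{0}^{1.4} e^(-2·t) dt] / [∫_{0}^{∞} e^(-2·t) dt].
An antiderivative of e^(-2·t) is -e^(-2·t)/2; evaluating from 0 to 1.4 gives 1/2 - e^(-14/5)/2, while the full integral is 1/2.
The result is P = 0.93919.

P ≈ 0.9392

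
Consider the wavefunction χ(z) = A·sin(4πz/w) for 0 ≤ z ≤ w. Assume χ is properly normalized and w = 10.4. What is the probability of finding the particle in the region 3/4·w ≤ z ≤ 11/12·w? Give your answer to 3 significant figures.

P ≈ 0.201

P = ∫_{3/4·w}^{11/12·w} |χ(z)|² dz.
With A² fixed by ∫|χ|² = 1, i.e. A² = (w/2)^(−1), substitute and integrate.
Let u = z/w; then A² and the length scale cancel, so P = ∫_{3/4}^{11/12} sin(4·π·u)^2 du ÷ ∫_{0}^{1} sin(4·π·u)^2 du.
An antiderivative of sin(4·π·u)^2 is u/2 - sin(4·π·u)·cos(4·π·u)/(8·π); evaluating from 3/4 to 11/12 gives √(3)/(32·π) + 1/12, while the full integral is 1/2.
Taking the ratio, P = (√(3)/16 + π/6)/π.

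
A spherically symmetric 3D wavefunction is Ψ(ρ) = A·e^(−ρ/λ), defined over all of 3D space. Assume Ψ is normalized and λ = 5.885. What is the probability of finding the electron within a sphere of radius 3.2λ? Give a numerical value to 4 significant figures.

With dV = 4πρ²dρ, the probability is ∫|Ψ|² dV over ρ ≤ 3.2λ.
The full normalization integral is A²·[π·λ^3] = 1, fixing A².
Let u = ρ/λ; then A², 4π and the length scale all cancel, so P = ∫_{0}^{3.2} u^2·e^(-2·u) du ÷ ∫_{0}^{∞} u^2·e^(-2·u) du.
An antiderivative of u^2·e^(-2·u) is -(2·u^2 + 2·u + 1)·e^(-2·u)/4; evaluating from 0 to 3.2 gives 1/4 - 697·e^(-32/5)/100, while the full integral is 1/4.
The region integral divided by the full integral gives P = 0.95368.

P ≈ 0.9537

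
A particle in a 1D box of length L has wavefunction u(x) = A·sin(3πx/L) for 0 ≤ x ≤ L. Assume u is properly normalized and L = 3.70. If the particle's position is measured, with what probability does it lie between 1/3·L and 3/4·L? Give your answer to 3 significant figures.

The probability is P = ∫ |u|² dx over [1/3·L, 3/4·L].
Since A² = 1/(L/2), this is the region integral divided by the full normalization integral.
Substituting t = x/L, A² and the length scale cancel in the ratio: P = ∫_{1/3}^{3/4} sin(3·π·t)^2 dt / ∫_{0}^{1} sin(3·π·t)^2 dt.
Using ∫ sin(3·π·t)^2 dt = t/2 - sin(6·π·t)/(12·π), the numerator is 5/24 - 1/(12·π) and the denominator is 1/2.
This works out to P = (-2 + 5·π)/(12·π).

P ≈ 0.364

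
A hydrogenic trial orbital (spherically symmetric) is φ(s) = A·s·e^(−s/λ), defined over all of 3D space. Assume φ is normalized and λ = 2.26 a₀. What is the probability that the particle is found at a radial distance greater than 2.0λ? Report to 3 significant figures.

P ≈ 0.629

P = ∫ |φ|² 4πs² ds over s > 2.0λ.
Normalization gives A² = 1/(3·π·λ^5).
Substituting u = s/λ, A², 4π and the length scale all cancel in the ratio: P = ∫_{2.0}^{∞} u^4·e^(-2·u) du / ∫_{0}^{∞} u^4·e^(-2·u) du.
With ∫ u^4·e^(-2·u) du = -(u^4/2 + u^3 + 3·u^2/2 + 3·u/2 + 3/4)·e^(-2·u) + C, the region integral is 103·e^(-4)/4 and the full one is 3/4.
This evaluates to P = 0.6288.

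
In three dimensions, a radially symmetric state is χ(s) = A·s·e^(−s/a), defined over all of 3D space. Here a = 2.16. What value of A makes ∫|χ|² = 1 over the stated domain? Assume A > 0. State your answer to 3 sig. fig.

A ≈ 0.0475

Require ∫ |χ|² 4πs² ds = 1 over the whole domain.
In 3D with spherical symmetry the volume element is 4πs² ds.
Using ∫₀^∞ sⁿ e^(−αs) ds = n!/αⁿ⁺¹, with χ = A·s·e^(−s/a), the integral evaluates to A²·[3·π·a^5].
Hence A² = 1/[3·π·a^5].
Plugging in a = 2.16 yields A = 0.04750.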